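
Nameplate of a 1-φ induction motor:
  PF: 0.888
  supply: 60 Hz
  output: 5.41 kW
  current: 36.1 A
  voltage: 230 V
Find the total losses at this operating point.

1.96 kW

P_in = V·I·cosφ = 230×36.1×0.888 = 7373 W
P_out = 5410 W
Losses = P_in − P_out = 7373 − 5410 = 1963 W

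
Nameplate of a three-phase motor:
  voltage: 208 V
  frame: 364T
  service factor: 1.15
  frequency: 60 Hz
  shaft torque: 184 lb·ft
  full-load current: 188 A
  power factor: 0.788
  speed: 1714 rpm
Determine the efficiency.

83.9 %

τ = 184 lb·ft × 1.356 = 249.5 N·m
ω = 2π × 1714/60 = 179.5 rad/s; P_out = τω = 249.5 × 179.5 = 44785 W
P_in = √3·V_L·I_L·cosφ = 1.732 × 208 × 188 × 0.788 = 53370 W
η = P_out / P_in = 44785 / 53370 = 0.839 = 83.9%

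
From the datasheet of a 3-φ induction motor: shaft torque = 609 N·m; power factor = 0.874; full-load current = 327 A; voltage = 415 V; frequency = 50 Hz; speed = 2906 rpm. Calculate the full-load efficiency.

90.2 %

ω = 2π × 2906/60 = 304.3 rad/s; P_out = τω = 609 × 304.3 = 185319 W
P_in = √3·V_L·I_L·cosφ = 1.732 × 415 × 327 × 0.874 = 205426 W
η = P_out / P_in = 185319 / 205426 = 0.902 = 90.2%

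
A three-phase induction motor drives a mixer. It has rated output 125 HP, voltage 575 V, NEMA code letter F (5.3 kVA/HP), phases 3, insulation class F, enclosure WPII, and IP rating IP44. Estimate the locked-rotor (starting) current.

665 A

S_LR = 5.3 × 125 = 662.5 kVA
I_LR = S_LR/(√3·V_L) = 662500/(1.732×575) = 665 A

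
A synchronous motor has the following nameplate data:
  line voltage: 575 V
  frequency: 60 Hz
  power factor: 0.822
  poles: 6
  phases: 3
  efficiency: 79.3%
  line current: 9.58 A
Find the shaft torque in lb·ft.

P_in = √3·V·I·cosφ = 1.732 × 575 × 9.58 × 0.822 = 7842 W
P_out = η·P_in = 0.793 × 7842 = 6219 W
n = n_s = 120×60/6 = 1200 rpm (synchronous)
ω = 2π×1200/60 = 125.7 rad/s
τ = P_out/ω = 6219/125.7 = 49.47 N·m
In lb·ft: 49.47/1.356 = 36.5 lb·ft

36.5 lb·ft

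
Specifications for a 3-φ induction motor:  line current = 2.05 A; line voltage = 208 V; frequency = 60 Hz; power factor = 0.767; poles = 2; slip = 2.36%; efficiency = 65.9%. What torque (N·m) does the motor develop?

1.01 N·m

P_in = √3·V·I·cosφ = 1.732 × 208 × 2.05 × 0.767 = 566 W
P_out = η·P_in = 0.659 × 566 = 373 W
n_s = 120×60/2 = 3600 rpm; n = 3600×(1−0.0236) = 3515 rpm
ω = 2π×3515/60 = 368.1 rad/s
τ = P_out/ω = 373/368.1 = 1.01 N·m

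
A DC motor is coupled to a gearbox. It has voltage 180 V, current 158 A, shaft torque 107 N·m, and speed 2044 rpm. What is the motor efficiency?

ω = 2π × 2044/60 = 214 rad/s; P_out = τω = 107 × 214 = 22898 W
P_in = V·I = 180 × 158 = 28440 W
η = P_out / P_in = 22898 / 28440 = 0.805 = 80.5%

80.5 %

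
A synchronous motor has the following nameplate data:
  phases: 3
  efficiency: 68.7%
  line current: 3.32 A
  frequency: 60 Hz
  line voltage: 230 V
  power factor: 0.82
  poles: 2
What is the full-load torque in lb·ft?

1.46 lb·ft

P_in = √3·V·I·cosφ = 1.732 × 230 × 3.32 × 0.82 = 1084 W
P_out = η·P_in = 0.687 × 1084 = 745 W
n = n_s = 120×60/2 = 3600 rpm (synchronous)
ω = 2π×3600/60 = 377 rad/s
τ = P_out/ω = 745/377 = 1.976 N·m
In lb·ft: 1.976/1.356 = 1.46 lb·ft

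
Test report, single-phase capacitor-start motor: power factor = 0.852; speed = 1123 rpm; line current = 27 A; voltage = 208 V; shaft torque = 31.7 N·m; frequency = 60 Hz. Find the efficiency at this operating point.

ω = 2π × 1123/60 = 117.6 rad/s; P_out = τω = 31.7 × 117.6 = 3728 W
P_in = V·I·cosφ = 208 × 27 × 0.852 = 4785 W
η = P_out / P_in = 3728 / 4785 = 0.779 = 77.9%

77.9 %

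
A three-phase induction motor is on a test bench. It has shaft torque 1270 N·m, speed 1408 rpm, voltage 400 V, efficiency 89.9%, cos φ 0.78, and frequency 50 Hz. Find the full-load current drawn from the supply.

385 A

ω = 2π×1408/60 = 147.4 rad/s; P_out = τω = 1270 × 147.4 = 187198 W
P_in = P_out / η = 187198 / 0.899 = 208229 W
I_L = P_in / (√3·V_L·cosφ) = 208229 / (1.732 × 400 × 0.78) = 385 A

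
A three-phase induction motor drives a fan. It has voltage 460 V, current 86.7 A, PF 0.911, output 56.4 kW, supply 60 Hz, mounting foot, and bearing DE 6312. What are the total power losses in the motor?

P_in = √3·V·I·cosφ = 1.732×460×86.7×0.911 = 62928 W
P_out = 56400 W
Losses = P_in − P_out = 62928 − 56400 = 6528 W

6530 W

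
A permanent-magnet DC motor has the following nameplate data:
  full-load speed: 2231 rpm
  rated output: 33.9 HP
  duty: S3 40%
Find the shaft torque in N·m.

108 N·m

P_out = 33.9 × 746 = 25289 W
ω = 2π × 2231/60 = 233.6 rad/s
τ = P_out/ω = 25289/233.6 = 108 N·m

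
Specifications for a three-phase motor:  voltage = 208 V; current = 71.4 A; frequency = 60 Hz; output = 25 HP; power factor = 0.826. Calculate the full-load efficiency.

P_out = 25 × 746 = 18650 W
P_in = √3·V_L·I_L·cosφ = 1.732 × 208 × 71.4 × 0.826 = 21247 W
η = P_out / P_in = 18650 / 21247 = 0.878 = 87.8%

87.8 %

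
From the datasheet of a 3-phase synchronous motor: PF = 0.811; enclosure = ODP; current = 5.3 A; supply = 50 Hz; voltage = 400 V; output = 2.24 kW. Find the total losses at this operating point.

P_in = √3·V·I·cosφ = 1.732×400×5.3×0.811 = 2978 W
P_out = 2240 W
Losses = P_in − P_out = 2978 − 2240 = 738 W

738 W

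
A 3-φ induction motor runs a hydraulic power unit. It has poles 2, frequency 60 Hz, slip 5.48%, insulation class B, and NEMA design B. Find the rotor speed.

n_s = 120f/p = 120×60/2 = 3600 rpm
n = n_s(1 − s) = 3600 × (1 − 0.0548) = 3403 rpm

3403 rpm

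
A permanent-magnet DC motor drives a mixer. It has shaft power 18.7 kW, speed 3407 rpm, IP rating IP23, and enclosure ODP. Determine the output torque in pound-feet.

ω = 2π × 3407/60 = 356.8 rad/s
τ = P/ω = 18700/356.8 = 52.41 N·m
In lb·ft: 52.41/1.356 = 38.7 lb·ft

38.7 lb·ft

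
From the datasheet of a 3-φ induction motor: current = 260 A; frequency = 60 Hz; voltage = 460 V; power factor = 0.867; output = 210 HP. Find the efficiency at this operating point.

P_out = 210 × 746 = 156660 W
P_in = √3·V_L·I_L·cosφ = 1.732 × 460 × 260 × 0.867 = 179597 W
η = P_out / P_in = 156660 / 179597 = 0.872 = 87.2%

87.2 %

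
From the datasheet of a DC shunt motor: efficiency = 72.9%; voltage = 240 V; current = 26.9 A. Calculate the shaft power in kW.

4.71 kW

P_in = V·I = 240 × 26.9 = 6456 W
P_out = η·P_in = 0.729 × 6456 = 4706 W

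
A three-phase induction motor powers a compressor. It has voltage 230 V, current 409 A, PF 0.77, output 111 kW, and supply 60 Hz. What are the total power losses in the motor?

14500 W

P_in = √3·V·I·cosφ = 1.732×230×409×0.77 = 125456 W
P_out = 111000 W
Losses = P_in − P_out = 125456 − 111000 = 14456 W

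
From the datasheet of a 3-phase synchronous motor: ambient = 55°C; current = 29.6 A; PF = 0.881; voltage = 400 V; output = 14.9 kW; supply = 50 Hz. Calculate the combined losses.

3.17 kW

P_in = √3·V·I·cosφ = 1.732×400×29.6×0.881 = 18067 W
P_out = 14900 W
Losses = P_in − P_out = 18067 − 14900 = 3167 W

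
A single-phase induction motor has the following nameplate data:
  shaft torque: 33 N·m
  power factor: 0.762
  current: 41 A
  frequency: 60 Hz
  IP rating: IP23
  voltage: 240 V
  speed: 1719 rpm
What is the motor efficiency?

ω = 2π × 1719/60 = 180 rad/s; P_out = τω = 33 × 180 = 5940 W
P_in = V·I·cosφ = 240 × 41 × 0.762 = 7498 W
η = P_out / P_in = 5940 / 7498 = 0.792 = 79.2%

79.2 %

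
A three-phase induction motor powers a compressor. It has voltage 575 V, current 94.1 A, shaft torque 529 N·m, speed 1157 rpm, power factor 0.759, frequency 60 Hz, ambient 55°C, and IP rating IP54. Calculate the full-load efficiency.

90.1 %

ω = 2π × 1157/60 = 121.2 rad/s; P_out = τω = 529 × 121.2 = 64115 W
P_in = √3·V_L·I_L·cosφ = 1.732 × 575 × 94.1 × 0.759 = 71129 W
η = P_out / P_in = 64115 / 71129 = 0.901 = 90.1%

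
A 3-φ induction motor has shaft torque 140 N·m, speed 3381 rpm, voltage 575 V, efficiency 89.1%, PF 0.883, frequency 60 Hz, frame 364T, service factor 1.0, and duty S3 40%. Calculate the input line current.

ω = 2π×3381/60 = 354.1 rad/s; P_out = τω = 140 × 354.1 = 49574 W
P_in = P_out / η = 49574 / 0.891 = 55639 W
I_L = P_in / (√3·V_L·cosφ) = 55639 / (1.732 × 575 × 0.883) = 63.3 A

63.3 A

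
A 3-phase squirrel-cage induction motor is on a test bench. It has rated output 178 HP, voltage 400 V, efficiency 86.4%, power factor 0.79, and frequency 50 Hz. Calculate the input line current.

281 A

P_out = 178 × 746 = 132788 W
P_in = P_out / η = 132788 / 0.864 = 153690 W
I_L = P_in / (√3·V_L·cosφ) = 153690 / (1.732 × 400 × 0.79) = 281 A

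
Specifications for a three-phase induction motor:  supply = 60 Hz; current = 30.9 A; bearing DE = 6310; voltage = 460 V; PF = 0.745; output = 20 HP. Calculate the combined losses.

P_in = √3·V·I·cosφ = 1.732×460×30.9×0.745 = 18341 W
P_out = 20×746 = 14920 W
Losses = P_in − P_out = 18341 − 14920 = 3421 W

3420 W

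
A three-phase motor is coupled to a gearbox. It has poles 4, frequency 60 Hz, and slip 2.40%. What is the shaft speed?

1757 rpm

n_s = 120f/p = 120×60/4 = 1800 rpm
n = n_s(1 − s) = 1800 × (1 − 0.024) = 1757 rpm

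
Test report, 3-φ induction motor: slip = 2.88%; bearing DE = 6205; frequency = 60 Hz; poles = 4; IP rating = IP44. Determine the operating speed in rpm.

n_s = 120f/p = 120×60/4 = 1800 rpm
n = n_s(1 − s) = 1800 × (1 − 0.0288) = 1748 rpm

1748 rpm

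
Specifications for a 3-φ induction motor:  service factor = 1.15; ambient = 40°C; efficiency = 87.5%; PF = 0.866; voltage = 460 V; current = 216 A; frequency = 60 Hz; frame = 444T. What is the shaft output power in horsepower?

P_in = √3·V·I·cosφ = 1.732 × 460 × 216 × 0.866 = 149031 W
P_out = η·P_in = 0.875 × 149031 = 130402 W
= 130402/746 = 175 HP

175 HP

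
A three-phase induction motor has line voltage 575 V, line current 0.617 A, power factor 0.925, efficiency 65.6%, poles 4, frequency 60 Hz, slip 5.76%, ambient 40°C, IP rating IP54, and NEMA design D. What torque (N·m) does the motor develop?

2.1 N·m

P_in = √3·V·I·cosφ = 1.732 × 575 × 0.617 × 0.925 = 568 W
P_out = η·P_in = 0.656 × 568 = 373 W
n_s = 120×60/4 = 1800 rpm; n = 1800×(1−0.0576) = 1696 rpm
ω = 2π×1696/60 = 177.6 rad/s
τ = P_out/ω = 373/177.6 = 2.1 N·m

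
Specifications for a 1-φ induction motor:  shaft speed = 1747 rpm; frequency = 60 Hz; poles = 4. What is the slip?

2.94 %

n_s = 120f/p = 120×60/4 = 1800 rpm
s = (n_s − n)/n_s = (1800 − 1747)/1800 = 0.0294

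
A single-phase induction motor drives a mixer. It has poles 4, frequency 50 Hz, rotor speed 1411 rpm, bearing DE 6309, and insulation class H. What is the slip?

n_s = 120f/p = 120×50/4 = 1500 rpm
s = (n_s − n)/n_s = (1500 − 1411)/1500 = 0.0593

5.93 %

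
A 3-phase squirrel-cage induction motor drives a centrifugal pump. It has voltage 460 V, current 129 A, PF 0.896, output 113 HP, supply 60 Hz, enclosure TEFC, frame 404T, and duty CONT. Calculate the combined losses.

P_in = √3·V·I·cosφ = 1.732×460×129×0.896 = 92088 W
P_out = 113×746 = 84298 W
Losses = P_in − P_out = 92088 − 84298 = 7790 W

7790 W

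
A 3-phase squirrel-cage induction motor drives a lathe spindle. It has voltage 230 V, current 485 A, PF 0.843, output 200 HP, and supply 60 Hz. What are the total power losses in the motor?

13.7 kW

P_in = √3·V·I·cosφ = 1.732×230×485×0.843 = 162871 W
P_out = 200×746 = 149200 W
Losses = P_in − P_out = 162871 − 149200 = 13671 W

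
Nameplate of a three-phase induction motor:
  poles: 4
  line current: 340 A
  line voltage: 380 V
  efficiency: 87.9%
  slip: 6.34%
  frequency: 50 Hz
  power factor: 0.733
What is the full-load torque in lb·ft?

P_in = √3·V·I·cosφ = 1.732 × 380 × 340 × 0.733 = 164027 W
P_out = η·P_in = 0.879 × 164027 = 144180 W
n_s = 120×50/4 = 1500 rpm; n = 1500×(1−0.0634) = 1405 rpm
ω = 2π×1405/60 = 147.1 rad/s
τ = P_out/ω = 144180/147.1 = 980.1 N·m
In lb·ft: 980.1/1.356 = 723 lb·ft

723 lb·ft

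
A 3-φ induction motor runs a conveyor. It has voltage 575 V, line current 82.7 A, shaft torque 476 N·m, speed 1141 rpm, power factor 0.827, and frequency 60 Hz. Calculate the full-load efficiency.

ω = 2π × 1141/60 = 119.5 rad/s; P_out = τω = 476 × 119.5 = 56882 W
P_in = √3·V_L·I_L·cosφ = 1.732 × 575 × 82.7 × 0.827 = 68112 W
η = P_out / P_in = 56882 / 68112 = 0.835 = 83.5%

83.5 %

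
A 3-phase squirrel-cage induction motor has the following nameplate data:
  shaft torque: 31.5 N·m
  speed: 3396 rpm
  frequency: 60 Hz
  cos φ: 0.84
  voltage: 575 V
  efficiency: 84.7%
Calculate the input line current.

ω = 2π×3396/60 = 355.6 rad/s; P_out = τω = 31.5 × 355.6 = 11201 W
P_in = P_out / η = 11201 / 0.847 = 13224 W
I_L = P_in / (√3·V_L·cosφ) = 13224 / (1.732 × 575 × 0.84) = 15.8 A

15.8 A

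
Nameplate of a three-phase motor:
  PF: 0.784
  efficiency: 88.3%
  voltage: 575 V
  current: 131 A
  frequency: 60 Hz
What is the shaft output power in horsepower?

P_in = √3·V·I·cosφ = 1.732 × 575 × 131 × 0.784 = 102283 W
P_out = η·P_in = 0.883 × 102283 = 90316 W
= 90316/746 = 121 HP

121 HP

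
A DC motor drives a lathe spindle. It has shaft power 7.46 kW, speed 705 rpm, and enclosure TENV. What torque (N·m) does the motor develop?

101 N·m

ω = 2π × 705/60 = 73.83 rad/s
τ = P/ω = 7460/73.83 = 101 N·m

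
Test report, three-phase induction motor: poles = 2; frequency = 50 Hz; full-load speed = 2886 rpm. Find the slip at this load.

n_s = 120f/p = 120×50/2 = 3000 rpm
s = (n_s − n)/n_s = (3000 − 2886)/3000 = 0.0380

3.8 %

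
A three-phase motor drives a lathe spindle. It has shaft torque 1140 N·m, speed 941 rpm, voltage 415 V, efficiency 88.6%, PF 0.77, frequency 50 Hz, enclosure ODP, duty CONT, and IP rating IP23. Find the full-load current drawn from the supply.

ω = 2π×941/60 = 98.54 rad/s; P_out = τω = 1140 × 98.54 = 112336 W
P_in = P_out / η = 112336 / 0.886 = 126790 W
I_L = P_in / (√3·V_L·cosφ) = 126790 / (1.732 × 415 × 0.77) = 229 A

229 A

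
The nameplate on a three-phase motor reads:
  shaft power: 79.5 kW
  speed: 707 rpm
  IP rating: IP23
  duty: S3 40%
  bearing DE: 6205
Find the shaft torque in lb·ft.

ω = 2π × 707/60 = 74.04 rad/s
τ = P/ω = 79500/74.04 = 1074 N·m
In lb·ft: 1074/1.356 = 792 lb·ft

792 lb·ft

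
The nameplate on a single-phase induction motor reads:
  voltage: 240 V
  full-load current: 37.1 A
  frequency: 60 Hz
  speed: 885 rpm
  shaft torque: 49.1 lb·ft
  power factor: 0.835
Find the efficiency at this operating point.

83.0 %

τ = 49.1 lb·ft × 1.356 = 66.58 N·m
ω = 2π × 885/60 = 92.68 rad/s; P_out = τω = 66.58 × 92.68 = 6171 W
P_in = V·I·cosφ = 240 × 37.1 × 0.835 = 7435 W
η = P_out / P_in = 6171 / 7435 = 0.830 = 83.0%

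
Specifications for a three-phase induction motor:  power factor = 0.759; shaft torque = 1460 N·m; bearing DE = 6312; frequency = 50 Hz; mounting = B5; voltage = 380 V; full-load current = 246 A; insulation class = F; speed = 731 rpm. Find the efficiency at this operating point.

90.9 %

ω = 2π × 731/60 = 76.55 rad/s; P_out = τω = 1460 × 76.55 = 111763 W
P_in = √3·V_L·I_L·cosφ = 1.732 × 380 × 246 × 0.759 = 122888 W
η = P_out / P_in = 111763 / 122888 = 0.909 = 90.9%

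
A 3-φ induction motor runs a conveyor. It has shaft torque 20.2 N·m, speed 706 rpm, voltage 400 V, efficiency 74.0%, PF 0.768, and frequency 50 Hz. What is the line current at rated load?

3.79 A

ω = 2π×706/60 = 73.93 rad/s; P_out = τω = 20.2 × 73.93 = 1493 W
P_in = P_out / η = 1493 / 0.740 = 2018 W
I_L = P_in / (√3·V_L·cosφ) = 2018 / (1.732 × 400 × 0.768) = 3.79 A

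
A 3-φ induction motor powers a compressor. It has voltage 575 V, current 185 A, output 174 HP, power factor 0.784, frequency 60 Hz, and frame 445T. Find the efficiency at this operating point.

P_out = 174 × 746 = 129804 W
P_in = √3·V_L·I_L·cosφ = 1.732 × 575 × 185 × 0.784 = 144445 W
η = P_out / P_in = 129804 / 144445 = 0.899 = 89.9%

89.9 %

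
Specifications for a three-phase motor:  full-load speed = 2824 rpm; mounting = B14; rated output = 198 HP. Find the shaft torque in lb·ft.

P_out = 198 × 746 = 147708 W
ω = 2π × 2824/60 = 295.7 rad/s
τ = P_out/ω = 147708/295.7 = 499.5 N·m
In lb·ft: 499.5/1.356 = 368 lb·ft

368 lb·ft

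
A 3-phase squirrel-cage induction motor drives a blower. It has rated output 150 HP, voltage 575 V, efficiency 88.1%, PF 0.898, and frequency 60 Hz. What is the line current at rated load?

P_out = 150 × 746 = 111900 W
P_in = P_out / η = 111900 / 0.881 = 127015 W
I_L = P_in / (√3·V_L·cosφ) = 127015 / (1.732 × 575 × 0.898) = 142 A

142 A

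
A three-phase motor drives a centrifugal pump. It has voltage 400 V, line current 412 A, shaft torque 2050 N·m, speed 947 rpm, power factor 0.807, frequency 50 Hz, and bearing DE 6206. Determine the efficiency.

ω = 2π × 947/60 = 99.17 rad/s; P_out = τω = 2050 × 99.17 = 203299 W
P_in = √3·V_L·I_L·cosφ = 1.732 × 400 × 412 × 0.807 = 230345 W
η = P_out / P_in = 203299 / 230345 = 0.883 = 88.3%

88.3 %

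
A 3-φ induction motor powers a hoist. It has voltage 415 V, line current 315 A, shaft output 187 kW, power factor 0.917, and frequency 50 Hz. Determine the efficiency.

P_out = 187 kW = 187000 W
P_in = √3·V_L·I_L·cosφ = 1.732 × 415 × 315 × 0.917 = 207623 W
η = P_out / P_in = 187000 / 207623 = 0.901 = 90.1%

90.1 %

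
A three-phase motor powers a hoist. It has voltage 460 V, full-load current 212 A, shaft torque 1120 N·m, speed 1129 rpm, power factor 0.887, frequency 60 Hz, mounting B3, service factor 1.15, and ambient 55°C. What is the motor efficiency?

88.4 %

ω = 2π × 1129/60 = 118.2 rad/s; P_out = τω = 1120 × 118.2 = 132384 W
P_in = √3·V_L·I_L·cosφ = 1.732 × 460 × 212 × 0.887 = 149818 W
η = P_out / P_in = 132384 / 149818 = 0.884 = 88.4%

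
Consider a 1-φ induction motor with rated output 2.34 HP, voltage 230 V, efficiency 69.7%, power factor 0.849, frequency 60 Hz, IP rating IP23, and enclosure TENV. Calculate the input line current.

12.8 A

P_out = 2.34 × 746 = 1746 W
P_in = P_out / η = 1746 / 0.697 = 2505 W
I = P_in / (V·cosφ) = 2505 / (230 × 0.849) = 12.8 A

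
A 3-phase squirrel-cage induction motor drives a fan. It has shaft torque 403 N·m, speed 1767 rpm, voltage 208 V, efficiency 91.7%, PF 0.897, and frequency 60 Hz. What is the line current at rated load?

252 A

ω = 2π×1767/60 = 185 rad/s; P_out = τω = 403 × 185 = 74555 W
P_in = P_out / η = 74555 / 0.917 = 81303 W
I_L = P_in / (√3·V_L·cosφ) = 81303 / (1.732 × 208 × 0.897) = 252 A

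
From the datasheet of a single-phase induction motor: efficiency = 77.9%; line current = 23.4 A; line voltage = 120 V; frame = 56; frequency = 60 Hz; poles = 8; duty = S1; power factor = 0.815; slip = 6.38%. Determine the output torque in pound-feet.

P_in = V·I·cosφ = 120 × 23.4 × 0.815 = 2289 W
P_out = η·P_in = 0.779 × 2289 = 1783 W
n_s = 120×60/8 = 900 rpm; n = 900×(1−0.0638) = 843 rpm
ω = 2π×843/60 = 88.28 rad/s
τ = P_out/ω = 1783/88.28 = 20.2 N·m
In lb·ft: 20.2/1.356 = 14.9 lb·ft

14.9 lb·ft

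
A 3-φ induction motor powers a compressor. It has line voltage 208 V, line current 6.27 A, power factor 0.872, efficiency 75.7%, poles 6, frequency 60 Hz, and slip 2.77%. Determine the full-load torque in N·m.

12.2 N·m

P_in = √3·V·I·cosφ = 1.732 × 208 × 6.27 × 0.872 = 1970 W
P_out = η·P_in = 0.757 × 1970 = 1491 W
n_s = 120×60/6 = 1200 rpm; n = 1200×(1−0.0277) = 1167 rpm
ω = 2π×1167/60 = 122.2 rad/s
τ = P_out/ω = 1491/122.2 = 12.2 N·m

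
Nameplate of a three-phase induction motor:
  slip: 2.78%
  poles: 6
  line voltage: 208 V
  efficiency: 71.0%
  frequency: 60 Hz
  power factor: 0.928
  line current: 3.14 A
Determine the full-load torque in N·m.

P_in = √3·V·I·cosφ = 1.732 × 208 × 3.14 × 0.928 = 1050 W
P_out = η·P_in = 0.71 × 1050 = 746 W
n_s = 120×60/6 = 1200 rpm; n = 1200×(1−0.0278) = 1167 rpm
ω = 2π×1167/60 = 122.2 rad/s
τ = P_out/ω = 746/122.2 = 6.1 N·m

6.1 N·m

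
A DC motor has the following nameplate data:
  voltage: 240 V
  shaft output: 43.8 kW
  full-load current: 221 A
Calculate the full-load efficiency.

82.6 %

P_out = 43.8 kW = 43800 W
P_in = V·I = 240 × 221 = 53040 W
η = P_out / P_in = 43800 / 53040 = 0.826 = 82.6%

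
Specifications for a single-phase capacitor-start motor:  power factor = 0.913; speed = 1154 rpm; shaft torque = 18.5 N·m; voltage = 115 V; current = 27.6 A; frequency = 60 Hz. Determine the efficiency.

77.1 %

ω = 2π × 1154/60 = 120.8 rad/s; P_out = τω = 18.5 × 120.8 = 2235 W
P_in = V·I·cosφ = 115 × 27.6 × 0.913 = 2898 W
η = P_out / P_in = 2235 / 2898 = 0.771 = 77.1%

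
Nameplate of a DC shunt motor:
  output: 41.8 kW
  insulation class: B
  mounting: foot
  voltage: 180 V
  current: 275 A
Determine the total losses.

7700 W

P_in = V·I = 180×275 = 49500 W
P_out = 41800 W
Losses = P_in − P_out = 49500 − 41800 = 7700 W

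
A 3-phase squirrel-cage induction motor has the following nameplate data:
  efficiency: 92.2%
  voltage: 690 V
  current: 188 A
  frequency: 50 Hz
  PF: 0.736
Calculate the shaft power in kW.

P_in = √3·V·I·cosφ = 1.732 × 690 × 188 × 0.736 = 165361 W
P_out = η·P_in = 0.922 × 165361 = 152463 W

152 kW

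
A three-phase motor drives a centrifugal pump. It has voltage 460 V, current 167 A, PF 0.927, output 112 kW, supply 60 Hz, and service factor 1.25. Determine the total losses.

P_in = √3·V·I·cosφ = 1.732×460×167×0.927 = 123339 W
P_out = 112000 W
Losses = P_in − P_out = 123339 − 112000 = 11339 W

11.3 kW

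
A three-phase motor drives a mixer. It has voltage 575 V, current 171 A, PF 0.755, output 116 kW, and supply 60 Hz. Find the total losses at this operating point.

P_in = √3·V·I·cosφ = 1.732×575×171×0.755 = 128576 W
P_out = 116000 W
Losses = P_in − P_out = 128576 − 116000 = 12576 W

12.6 kW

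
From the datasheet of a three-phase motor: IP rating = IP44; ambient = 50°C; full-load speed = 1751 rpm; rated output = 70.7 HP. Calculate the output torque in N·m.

P_out = 70.7 × 746 = 52742 W
ω = 2π × 1751/60 = 183.4 rad/s
τ = P_out/ω = 52742/183.4 = 288 N·m

288 N·m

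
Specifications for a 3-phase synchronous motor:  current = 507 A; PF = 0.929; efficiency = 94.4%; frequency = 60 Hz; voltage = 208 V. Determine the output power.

160 kW

P_in = √3·V·I·cosφ = 1.732 × 208 × 507 × 0.929 = 169682 W
P_out = η·P_in = 0.944 × 169682 = 160180 W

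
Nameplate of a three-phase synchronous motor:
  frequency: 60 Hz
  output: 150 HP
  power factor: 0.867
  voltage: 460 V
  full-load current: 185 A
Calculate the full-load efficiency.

P_out = 150 × 746 = 111900 W
P_in = √3·V_L·I_L·cosφ = 1.732 × 460 × 185 × 0.867 = 127790 W
η = P_out / P_in = 111900 / 127790 = 0.876 = 87.6%

87.6 %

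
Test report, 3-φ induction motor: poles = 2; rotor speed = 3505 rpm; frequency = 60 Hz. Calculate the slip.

n_s = 120f/p = 120×60/2 = 3600 rpm
s = (n_s − n)/n_s = (3600 − 3505)/3600 = 0.0264

2.64 %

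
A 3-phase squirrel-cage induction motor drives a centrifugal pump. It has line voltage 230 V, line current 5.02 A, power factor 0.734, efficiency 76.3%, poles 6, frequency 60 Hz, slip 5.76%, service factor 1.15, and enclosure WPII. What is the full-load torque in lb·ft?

6.98 lb·ft

P_in = √3·V·I·cosφ = 1.732 × 230 × 5.02 × 0.734 = 1468 W
P_out = η·P_in = 0.763 × 1468 = 1120 W
n_s = 120×60/6 = 1200 rpm; n = 1200×(1−0.0576) = 1131 rpm
ω = 2π×1131/60 = 118.4 rad/s
τ = P_out/ω = 1120/118.4 = 9.459 N·m
In lb·ft: 9.459/1.356 = 6.98 lb·ft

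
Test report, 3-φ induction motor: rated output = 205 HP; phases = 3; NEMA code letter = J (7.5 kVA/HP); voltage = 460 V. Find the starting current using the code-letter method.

S_LR = 7.5 × 205 = 1537.5 kVA
I_LR = S_LR/(√3·V_L) = 1537500/(1.732×460) = 1930 A

1930 A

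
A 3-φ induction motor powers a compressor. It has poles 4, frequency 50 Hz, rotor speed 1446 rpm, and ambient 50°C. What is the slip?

n_s = 120f/p = 120×50/4 = 1500 rpm
s = (n_s − n)/n_s = (1500 − 1446)/1500 = 0.0360

3.60 %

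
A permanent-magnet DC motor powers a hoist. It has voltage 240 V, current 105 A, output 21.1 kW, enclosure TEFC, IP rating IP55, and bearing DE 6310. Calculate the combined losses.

P_in = V·I = 240×105 = 25200 W
P_out = 21100 W
Losses = P_in − P_out = 25200 − 21100 = 4100 W

4.1 kW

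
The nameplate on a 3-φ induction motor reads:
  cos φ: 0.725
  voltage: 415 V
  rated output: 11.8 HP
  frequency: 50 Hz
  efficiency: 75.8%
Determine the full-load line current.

22.3 A

P_out = 11.8 × 746 = 8803 W
P_in = P_out / η = 8803 / 0.758 = 11613 W
I_L = P_in / (√3·V_L·cosφ) = 11613 / (1.732 × 415 × 0.725) = 22.3 A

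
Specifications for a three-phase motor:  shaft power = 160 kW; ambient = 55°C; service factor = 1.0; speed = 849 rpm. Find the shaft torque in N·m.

ω = 2π × 849/60 = 88.91 rad/s
τ = P/ω = 160000/88.91 = 1800 N·m

1800 N·m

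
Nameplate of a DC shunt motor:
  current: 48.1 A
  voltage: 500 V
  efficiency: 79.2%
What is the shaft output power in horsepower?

25.5 HP

P_in = V·I = 500 × 48.1 = 24050 W
P_out = η·P_in = 0.792 × 24050 = 19048 W
= 19048/746 = 25.5 HP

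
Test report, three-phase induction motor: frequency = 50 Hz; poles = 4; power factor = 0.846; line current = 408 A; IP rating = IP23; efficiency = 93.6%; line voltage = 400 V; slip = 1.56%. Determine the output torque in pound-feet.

1070 lb·ft

P_in = √3·V·I·cosφ = 1.732 × 400 × 408 × 0.846 = 239132 W
P_out = η·P_in = 0.936 × 239132 = 223828 W
n_s = 120×50/4 = 1500 rpm; n = 1500×(1−0.0156) = 1477 rpm
ω = 2π×1477/60 = 154.7 rad/s
τ = P_out/ω = 223828/154.7 = 1447 N·m
In lb·ft: 1447/1.356 = 1070 lb·ft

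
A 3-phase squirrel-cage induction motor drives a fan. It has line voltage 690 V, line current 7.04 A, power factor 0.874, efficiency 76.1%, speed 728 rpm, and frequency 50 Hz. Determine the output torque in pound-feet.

P_in = √3·V·I·cosφ = 1.732 × 690 × 7.04 × 0.874 = 7353 W
P_out = η·P_in = 0.761 × 7353 = 5596 W
n = 728 rpm
ω = 2π×728/60 = 76.24 rad/s
τ = P_out/ω = 5596/76.24 = 73.4 N·m
In lb·ft: 73.4/1.356 = 54.1 lb·ft

54.1 lb·ft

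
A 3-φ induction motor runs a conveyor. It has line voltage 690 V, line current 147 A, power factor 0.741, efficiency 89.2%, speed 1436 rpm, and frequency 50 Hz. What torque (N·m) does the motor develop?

P_in = √3·V·I·cosφ = 1.732 × 690 × 147 × 0.741 = 130176 W
P_out = η·P_in = 0.892 × 130176 = 116117 W
n = 1436 rpm
ω = 2π×1436/60 = 150.4 rad/s
τ = P_out/ω = 116117/150.4 = 772 N·m

772 N·m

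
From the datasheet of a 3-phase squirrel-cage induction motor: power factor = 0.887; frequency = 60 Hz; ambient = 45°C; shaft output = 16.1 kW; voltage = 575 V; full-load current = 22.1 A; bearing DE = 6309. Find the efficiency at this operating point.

82.5 %

P_out = 16.1 kW = 16100 W
P_in = √3·V_L·I_L·cosφ = 1.732 × 575 × 22.1 × 0.887 = 19522 W
η = P_out / P_in = 16100 / 19522 = 0.825 = 82.5%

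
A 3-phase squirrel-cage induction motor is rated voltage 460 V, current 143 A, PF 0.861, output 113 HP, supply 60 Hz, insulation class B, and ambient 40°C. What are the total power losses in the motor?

13.8 kW

P_in = √3·V·I·cosφ = 1.732×460×143×0.861 = 98095 W
P_out = 113×746 = 84298 W
Losses = P_in − P_out = 98095 − 84298 = 13797 W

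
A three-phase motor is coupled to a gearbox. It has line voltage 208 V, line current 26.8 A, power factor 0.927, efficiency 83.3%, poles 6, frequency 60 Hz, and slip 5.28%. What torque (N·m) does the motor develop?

62.6 N·m

P_in = √3·V·I·cosφ = 1.732 × 208 × 26.8 × 0.927 = 8950 W
P_out = η·P_in = 0.833 × 8950 = 7455 W
n_s = 120×60/6 = 1200 rpm; n = 1200×(1−0.0528) = 1137 rpm
ω = 2π×1137/60 = 119.1 rad/s
τ = P_out/ω = 7455/119.1 = 62.6 N·m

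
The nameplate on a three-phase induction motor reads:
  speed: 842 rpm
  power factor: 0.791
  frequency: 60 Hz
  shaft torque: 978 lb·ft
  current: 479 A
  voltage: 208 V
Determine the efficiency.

τ = 978 lb·ft × 1.356 = 1326 N·m
ω = 2π × 842/60 = 88.17 rad/s; P_out = τω = 1326 × 88.17 = 116913 W
P_in = √3·V_L·I_L·cosφ = 1.732 × 208 × 479 × 0.791 = 136497 W
η = P_out / P_in = 116913 / 136497 = 0.857 = 85.7%

85.7 %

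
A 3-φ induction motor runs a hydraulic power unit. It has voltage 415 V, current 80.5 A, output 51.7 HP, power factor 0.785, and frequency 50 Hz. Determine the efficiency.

P_out = 51.7 × 746 = 38568 W
P_in = √3·V_L·I_L·cosφ = 1.732 × 415 × 80.5 × 0.785 = 45422 W
η = P_out / P_in = 38568 / 45422 = 0.849 = 84.9%

84.9 %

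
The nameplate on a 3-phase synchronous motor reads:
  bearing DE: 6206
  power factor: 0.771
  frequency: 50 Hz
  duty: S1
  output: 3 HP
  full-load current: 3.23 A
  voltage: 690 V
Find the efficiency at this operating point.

75.2 %

P_out = 3 × 746 = 2238 W
P_in = √3·V_L·I_L·cosφ = 1.732 × 690 × 3.23 × 0.771 = 2976 W
η = P_out / P_in = 2238 / 2976 = 0.752 = 75.2%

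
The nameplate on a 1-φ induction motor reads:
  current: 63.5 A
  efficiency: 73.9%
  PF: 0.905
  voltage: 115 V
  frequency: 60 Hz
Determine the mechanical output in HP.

P_in = V·I·cosφ = 115 × 63.5 × 0.905 = 6609 W
P_out = η·P_in = 0.739 × 6609 = 4884 W
= 4884/746 = 6.55 HP

6.55 HP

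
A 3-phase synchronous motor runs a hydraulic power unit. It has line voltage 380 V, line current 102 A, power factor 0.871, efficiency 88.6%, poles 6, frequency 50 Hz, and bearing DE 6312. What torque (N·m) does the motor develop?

P_in = √3·V·I·cosφ = 1.732 × 380 × 102 × 0.871 = 58472 W
P_out = η·P_in = 0.886 × 58472 = 51806 W
n = n_s = 120×50/6 = 1000 rpm (synchronous)
ω = 2π×1000/60 = 104.7 rad/s
τ = P_out/ω = 51806/104.7 = 495 N·m

495 N·m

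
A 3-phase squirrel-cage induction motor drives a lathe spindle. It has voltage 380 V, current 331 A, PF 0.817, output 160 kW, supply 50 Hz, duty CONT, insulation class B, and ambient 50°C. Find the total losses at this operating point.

18 kW

P_in = √3·V·I·cosφ = 1.732×380×331×0.817 = 177984 W
P_out = 160000 W
Losses = P_in − P_out = 177984 − 160000 = 17984 W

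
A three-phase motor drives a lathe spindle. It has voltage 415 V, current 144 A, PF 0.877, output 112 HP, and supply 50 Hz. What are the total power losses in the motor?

7.22 kW

P_in = √3·V·I·cosφ = 1.732×415×144×0.877 = 90773 W
P_out = 112×746 = 83552 W
Losses = P_in − P_out = 90773 − 83552 = 7221 W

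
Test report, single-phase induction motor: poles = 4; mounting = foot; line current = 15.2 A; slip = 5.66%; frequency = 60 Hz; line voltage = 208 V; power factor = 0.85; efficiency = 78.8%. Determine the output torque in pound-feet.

P_in = V·I·cosφ = 208 × 15.2 × 0.85 = 2687 W
P_out = η·P_in = 0.788 × 2687 = 2117 W
n_s = 120×60/4 = 1800 rpm; n = 1800×(1−0.0566) = 1698 rpm
ω = 2π×1698/60 = 177.8 rad/s
τ = P_out/ω = 2117/177.8 = 11.91 N·m
In lb·ft: 11.91/1.356 = 8.78 lb·ft

8.78 lb·ft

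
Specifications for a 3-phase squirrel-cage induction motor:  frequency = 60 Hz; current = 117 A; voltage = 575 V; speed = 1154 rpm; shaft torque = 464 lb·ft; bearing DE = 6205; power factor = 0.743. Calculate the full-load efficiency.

τ = 464 lb·ft × 1.356 = 629.2 N·m
ω = 2π × 1154/60 = 120.8 rad/s; P_out = τω = 629.2 × 120.8 = 76007 W
P_in = √3·V_L·I_L·cosφ = 1.732 × 575 × 117 × 0.743 = 86575 W
η = P_out / P_in = 76007 / 86575 = 0.878 = 87.8%

87.8 %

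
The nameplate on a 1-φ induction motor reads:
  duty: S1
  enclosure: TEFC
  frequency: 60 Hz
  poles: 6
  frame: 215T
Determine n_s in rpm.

1200 rpm

n_s = 120f/p = 120×60/6 = 1200 rpm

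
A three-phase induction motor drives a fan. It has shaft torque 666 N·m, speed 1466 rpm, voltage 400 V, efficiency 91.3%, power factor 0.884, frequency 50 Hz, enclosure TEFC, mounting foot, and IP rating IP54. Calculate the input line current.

ω = 2π×1466/60 = 153.5 rad/s; P_out = τω = 666 × 153.5 = 102231 W
P_in = P_out / η = 102231 / 0.913 = 111973 W
I_L = P_in / (√3·V_L·cosφ) = 111973 / (1.732 × 400 × 0.884) = 183 A

183 A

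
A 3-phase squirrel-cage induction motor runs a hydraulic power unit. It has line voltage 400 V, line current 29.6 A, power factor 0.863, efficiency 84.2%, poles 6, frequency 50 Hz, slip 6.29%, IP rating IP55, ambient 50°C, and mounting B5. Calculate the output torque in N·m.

152 N·m

P_in = √3·V·I·cosφ = 1.732 × 400 × 29.6 × 0.863 = 17697 W
P_out = η·P_in = 0.842 × 17697 = 14901 W
n_s = 120×50/6 = 1000 rpm; n = 1000×(1−0.0629) = 937 rpm
ω = 2π×937/60 = 98.12 rad/s
τ = P_out/ω = 14901/98.12 = 152 N·m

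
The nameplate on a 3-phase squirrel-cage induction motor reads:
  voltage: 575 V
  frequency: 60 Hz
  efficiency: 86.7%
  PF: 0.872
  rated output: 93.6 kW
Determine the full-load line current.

P_out = 93.6 kW = 93600 W
P_in = P_out / η = 93600 / 0.867 = 107958 W
I_L = P_in / (√3·V_L·cosφ) = 107958 / (1.732 × 575 × 0.872) = 124 A

124 A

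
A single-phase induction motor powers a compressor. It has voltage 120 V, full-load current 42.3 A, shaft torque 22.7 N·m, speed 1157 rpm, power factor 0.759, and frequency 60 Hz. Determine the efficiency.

ω = 2π × 1157/60 = 121.2 rad/s; P_out = τω = 22.7 × 121.2 = 2751 W
P_in = V·I·cosφ = 120 × 42.3 × 0.759 = 3853 W
η = P_out / P_in = 2751 / 3853 = 0.714 = 71.4%

71.4 %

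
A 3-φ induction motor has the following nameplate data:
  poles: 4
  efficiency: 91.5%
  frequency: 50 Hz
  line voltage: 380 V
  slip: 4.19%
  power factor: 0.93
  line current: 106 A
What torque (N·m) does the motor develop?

394 N·m

P_in = √3·V·I·cosφ = 1.732 × 380 × 106 × 0.93 = 64881 W
P_out = η·P_in = 0.915 × 64881 = 59366 W
n_s = 120×50/4 = 1500 rpm; n = 1500×(1−0.0419) = 1437 rpm
ω = 2π×1437/60 = 150.5 rad/s
τ = P_out/ω = 59366/150.5 = 394 N·m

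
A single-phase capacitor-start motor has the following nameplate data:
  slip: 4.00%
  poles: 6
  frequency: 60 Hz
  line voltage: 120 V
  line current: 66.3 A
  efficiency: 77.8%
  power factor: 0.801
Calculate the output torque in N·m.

41.1 N·m

P_in = V·I·cosφ = 120 × 66.3 × 0.801 = 6373 W
P_out = η·P_in = 0.778 × 6373 = 4958 W
n_s = 120×60/6 = 1200 rpm; n = 1200×(1−0.04) = 1152 rpm
ω = 2π×1152/60 = 120.6 rad/s
τ = P_out/ω = 4958/120.6 = 41.1 N·m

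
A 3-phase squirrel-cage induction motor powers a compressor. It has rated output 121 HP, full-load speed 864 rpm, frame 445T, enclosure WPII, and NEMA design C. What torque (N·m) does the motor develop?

P_out = 121 × 746 = 90266 W
ω = 2π × 864/60 = 90.48 rad/s
τ = P_out/ω = 90266/90.48 = 998 N·m

998 N·m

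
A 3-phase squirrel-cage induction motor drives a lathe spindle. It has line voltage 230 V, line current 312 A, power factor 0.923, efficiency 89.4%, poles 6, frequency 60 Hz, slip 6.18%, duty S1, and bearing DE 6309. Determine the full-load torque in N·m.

P_in = √3·V·I·cosφ = 1.732 × 230 × 312 × 0.923 = 114718 W
P_out = η·P_in = 0.894 × 114718 = 102558 W
n_s = 120×60/6 = 1200 rpm; n = 1200×(1−0.0618) = 1126 rpm
ω = 2π×1126/60 = 117.9 rad/s
τ = P_out/ω = 102558/117.9 = 870 N·m

870 N·m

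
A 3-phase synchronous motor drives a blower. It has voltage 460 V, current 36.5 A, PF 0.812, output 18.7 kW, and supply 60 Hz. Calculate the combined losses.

4910 W

P_in = √3·V·I·cosφ = 1.732×460×36.5×0.812 = 23613 W
P_out = 18700 W
Losses = P_in − P_out = 23613 − 18700 = 4913 W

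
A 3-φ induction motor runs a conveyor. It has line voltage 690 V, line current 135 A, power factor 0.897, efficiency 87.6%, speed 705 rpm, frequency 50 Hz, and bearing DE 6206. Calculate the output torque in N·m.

P_in = √3·V·I·cosφ = 1.732 × 690 × 135 × 0.897 = 144718 W
P_out = η·P_in = 0.876 × 144718 = 126773 W
n = 705 rpm
ω = 2π×705/60 = 73.83 rad/s
τ = P_out/ω = 126773/73.83 = 1720 N·m

1720 N·m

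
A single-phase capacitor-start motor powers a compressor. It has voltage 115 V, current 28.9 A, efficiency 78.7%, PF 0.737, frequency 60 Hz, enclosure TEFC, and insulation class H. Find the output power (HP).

P_in = V·I·cosφ = 115 × 28.9 × 0.737 = 2449 W
P_out = η·P_in = 0.787 × 2449 = 1927 W
= 1927/746 = 2.58 HP

2.58 HP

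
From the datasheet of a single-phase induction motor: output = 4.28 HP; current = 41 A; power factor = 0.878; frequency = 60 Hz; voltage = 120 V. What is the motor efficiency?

P_out = 4.28 × 746 = 3193 W
P_in = V·I·cosφ = 120 × 41 × 0.878 = 4320 W
η = P_out / P_in = 3193 / 4320 = 0.739 = 73.9%

73.9 %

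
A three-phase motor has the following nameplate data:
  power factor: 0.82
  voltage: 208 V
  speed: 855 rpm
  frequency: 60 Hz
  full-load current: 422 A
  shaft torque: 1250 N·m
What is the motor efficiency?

89.8 %

ω = 2π × 855/60 = 89.54 rad/s; P_out = τω = 1250 × 89.54 = 111925 W
P_in = √3·V_L·I_L·cosφ = 1.732 × 208 × 422 × 0.82 = 124663 W
η = P_out / P_in = 111925 / 124663 = 0.898 = 89.8%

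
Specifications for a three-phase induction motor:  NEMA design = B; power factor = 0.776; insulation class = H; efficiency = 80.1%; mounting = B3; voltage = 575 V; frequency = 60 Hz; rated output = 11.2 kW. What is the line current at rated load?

18.1 A

P_out = 11.2 kW = 11200 W
P_in = P_out / η = 11200 / 0.801 = 13983 W
I_L = P_in / (√3·V_L·cosφ) = 13983 / (1.732 × 575 × 0.776) = 18.1 A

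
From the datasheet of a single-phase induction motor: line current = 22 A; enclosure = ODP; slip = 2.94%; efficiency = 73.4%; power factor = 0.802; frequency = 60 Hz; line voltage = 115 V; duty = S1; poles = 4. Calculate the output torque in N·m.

P_in = V·I·cosφ = 115 × 22 × 0.802 = 2029 W
P_out = η·P_in = 0.734 × 2029 = 1489 W
n_s = 120×60/4 = 1800 rpm; n = 1800×(1−0.0294) = 1747 rpm
ω = 2π×1747/60 = 182.9 rad/s
τ = P_out/ω = 1489/182.9 = 8.14 N·m

8.14 N·m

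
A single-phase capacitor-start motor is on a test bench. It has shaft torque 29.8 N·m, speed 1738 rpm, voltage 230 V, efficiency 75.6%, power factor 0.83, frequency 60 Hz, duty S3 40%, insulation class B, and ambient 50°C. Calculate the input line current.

ω = 2π×1738/60 = 182 rad/s; P_out = τω = 29.8 × 182 = 5424 W
P_in = P_out / η = 5424 / 0.756 = 7175 W
I = P_in / (V·cosφ) = 7175 / (230 × 0.83) = 37.6 A

37.6 A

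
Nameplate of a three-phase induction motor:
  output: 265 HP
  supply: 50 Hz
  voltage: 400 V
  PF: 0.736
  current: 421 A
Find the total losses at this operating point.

P_in = √3·V·I·cosφ = 1.732×400×421×0.736 = 214668 W
P_out = 265×746 = 197690 W
Losses = P_in − P_out = 214668 − 197690 = 16978 W

17 kW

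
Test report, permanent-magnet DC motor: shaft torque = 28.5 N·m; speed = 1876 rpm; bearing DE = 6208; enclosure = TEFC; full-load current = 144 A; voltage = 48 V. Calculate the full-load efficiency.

ω = 2π × 1876/60 = 196.5 rad/s; P_out = τω = 28.5 × 196.5 = 5600 W
P_in = V·I = 48 × 144 = 6912 W
η = P_out / P_in = 5600 / 6912 = 0.810 = 81.0%

81.0 %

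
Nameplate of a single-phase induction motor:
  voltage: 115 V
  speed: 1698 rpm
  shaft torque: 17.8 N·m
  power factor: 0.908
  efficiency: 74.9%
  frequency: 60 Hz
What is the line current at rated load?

40.5 A

ω = 2π×1698/60 = 177.8 rad/s; P_out = τω = 17.8 × 177.8 = 3165 W
P_in = P_out / η = 3165 / 0.749 = 4226 W
I = P_in / (V·cosφ) = 4226 / (115 × 0.908) = 40.5 A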